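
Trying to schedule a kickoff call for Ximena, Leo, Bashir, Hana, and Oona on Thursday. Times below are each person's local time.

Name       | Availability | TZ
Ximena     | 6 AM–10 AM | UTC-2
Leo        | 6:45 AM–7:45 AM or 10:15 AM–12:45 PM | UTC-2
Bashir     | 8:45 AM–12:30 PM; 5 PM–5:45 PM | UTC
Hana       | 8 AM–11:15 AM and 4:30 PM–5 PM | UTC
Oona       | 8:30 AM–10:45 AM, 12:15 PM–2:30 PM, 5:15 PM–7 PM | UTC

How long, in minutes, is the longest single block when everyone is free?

Ximena in UTC: 08:00-12:00 (add 2h to convert from UTC-2).
Leo in UTC: 08:45-09:45, 12:15-14:45 (add 2h to convert from UTC-2).
Bashir in UTC: 08:45-12:30, 17:00-17:45.
Hana in UTC: 08:00-11:15, 16:30-17:00.
Oona in UTC: 08:30-10:45, 12:15-14:30, 17:15-19:00.
Ximena ∩ Leo: 08:45-09:45.
Ximena ∩ Leo ∩ Bashir: 08:45-09:45.
Ximena ∩ Leo ∩ Bashir ∩ Hana: 08:45-09:45.
Ximena ∩ Leo ∩ Bashir ∩ Hana ∩ Oona: 08:45-09:45.
The longest is 08:45-09:45 at 60 minutes.

60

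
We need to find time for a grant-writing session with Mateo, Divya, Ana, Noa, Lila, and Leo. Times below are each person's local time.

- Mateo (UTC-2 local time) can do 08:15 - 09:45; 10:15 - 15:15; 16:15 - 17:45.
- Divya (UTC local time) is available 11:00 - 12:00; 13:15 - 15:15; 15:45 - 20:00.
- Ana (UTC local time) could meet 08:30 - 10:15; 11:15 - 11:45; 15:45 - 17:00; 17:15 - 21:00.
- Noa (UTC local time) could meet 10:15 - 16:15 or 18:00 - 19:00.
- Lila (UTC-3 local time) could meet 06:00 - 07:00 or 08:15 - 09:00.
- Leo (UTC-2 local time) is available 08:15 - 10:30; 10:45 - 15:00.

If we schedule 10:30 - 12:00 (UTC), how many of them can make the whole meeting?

2

Mateo in UTC: 10:15-11:45, 12:15-17:15, 18:15-19:45 (add 2h to convert from UTC-2).
Divya in UTC: 11:00-12:00, 13:15-15:15, 15:45-20:00.
Ana in UTC: 08:30-10:15, 11:15-11:45, 15:45-17:00, 17:15-21:00.
Noa in UTC: 10:15-16:15, 18:00-19:00.
Lila in UTC: 09:00-10:00, 11:15-12:00 (add 3h to convert from UTC-3).
Leo in UTC: 10:15-12:30, 12:45-17:00 (add 2h to convert from UTC-2).
Noa and Leo can make the full 10:30-12:00 slot — that's 2.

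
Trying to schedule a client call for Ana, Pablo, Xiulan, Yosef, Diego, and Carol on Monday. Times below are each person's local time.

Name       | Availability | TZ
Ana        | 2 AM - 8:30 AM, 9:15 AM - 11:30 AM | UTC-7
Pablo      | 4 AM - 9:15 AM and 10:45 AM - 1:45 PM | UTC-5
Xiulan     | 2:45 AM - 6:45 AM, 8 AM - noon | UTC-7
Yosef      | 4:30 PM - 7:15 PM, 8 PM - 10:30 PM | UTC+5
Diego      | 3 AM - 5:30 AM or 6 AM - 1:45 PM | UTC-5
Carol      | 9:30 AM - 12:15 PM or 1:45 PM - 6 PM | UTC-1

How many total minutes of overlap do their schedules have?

180

Ana in UTC: 09:00-15:30, 16:15-18:30 (add 7h to convert from UTC-7).
Pablo in UTC: 09:00-14:15, 15:45-18:45 (add 5h to convert from UTC-5).
Xiulan in UTC: 09:45-13:45, 15:00-19:00 (add 7h to convert from UTC-7).
Yosef in UTC: 11:30-14:15, 15:00-17:30 (subtract 5h to convert from UTC+5).
Diego in UTC: 08:00-10:30, 11:00-18:45 (add 5h to convert from UTC-5).
Carol in UTC: 10:30-13:15, 14:45-19:00 (add 1h to convert from UTC-1).
Ana ∩ Pablo: 09:00-14:15, 16:15-18:30.
Ana ∩ Pablo ∩ Xiulan: 09:45-13:45, 16:15-18:30.
Ana ∩ Pablo ∩ Xiulan ∩ Yosef: 11:30-13:45, 16:15-17:30.
Ana ∩ Pablo ∩ Xiulan ∩ Yosef ∩ Diego: 11:30-13:45, 16:15-17:30.
Ana ∩ Pablo ∩ Xiulan ∩ Yosef ∩ Diego ∩ Carol: 11:30-13:15, 16:15-17:30.
Summing the common windows: 105 + 75 = 180 minutes.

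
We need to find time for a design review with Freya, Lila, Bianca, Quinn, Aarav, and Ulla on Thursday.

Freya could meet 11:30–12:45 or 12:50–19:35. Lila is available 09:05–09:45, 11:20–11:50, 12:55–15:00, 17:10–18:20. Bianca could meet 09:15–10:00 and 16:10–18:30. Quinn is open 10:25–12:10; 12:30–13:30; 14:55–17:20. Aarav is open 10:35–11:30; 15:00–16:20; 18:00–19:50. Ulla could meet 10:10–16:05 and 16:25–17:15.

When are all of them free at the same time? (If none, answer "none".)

Freya ∩ Lila: 11:30-11:50, 12:55-15:00, 17:10-18:20.
Freya ∩ Lila ∩ Bianca: 17:10-18:20.
Freya ∩ Lila ∩ Bianca ∩ Quinn: 17:10-17:20.
Freya ∩ Lila ∩ Bianca ∩ Quinn ∩ Aarav: ∅.
Freya ∩ Lila ∩ Bianca ∩ Quinn ∩ Aarav ∩ Ulla: ∅.
There is no time when everyone is free.

none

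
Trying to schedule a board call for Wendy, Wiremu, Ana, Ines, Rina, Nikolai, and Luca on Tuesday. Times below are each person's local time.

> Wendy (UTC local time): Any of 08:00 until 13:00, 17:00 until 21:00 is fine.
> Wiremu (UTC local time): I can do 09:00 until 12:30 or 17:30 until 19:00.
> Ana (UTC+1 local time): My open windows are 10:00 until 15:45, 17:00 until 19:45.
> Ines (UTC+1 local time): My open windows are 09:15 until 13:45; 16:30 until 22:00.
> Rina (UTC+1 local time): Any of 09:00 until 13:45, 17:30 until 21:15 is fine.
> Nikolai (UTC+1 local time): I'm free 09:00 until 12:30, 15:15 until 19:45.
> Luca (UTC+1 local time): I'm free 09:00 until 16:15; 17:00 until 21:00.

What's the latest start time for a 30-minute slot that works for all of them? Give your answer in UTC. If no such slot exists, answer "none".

Wendy in UTC: 08:00-13:00, 17:00-21:00.
Wiremu in UTC: 09:00-12:30, 17:30-19:00.
Ana in UTC: 09:00-14:45, 16:00-18:45 (subtract 1h to convert from UTC+1).
Ines in UTC: 08:15-12:45, 15:30-21:00 (subtract 1h to convert from UTC+1).
Rina in UTC: 08:00-12:45, 16:30-20:15 (subtract 1h to convert from UTC+1).
Nikolai in UTC: 08:00-11:30, 14:15-18:45 (subtract 1h to convert from UTC+1).
Luca in UTC: 08:00-15:15, 16:00-20:00 (subtract 1h to convert from UTC+1).
Wendy ∩ Wiremu: 09:00-12:30, 17:30-19:00.
Wendy ∩ Wiremu ∩ Ana: 09:00-12:30, 17:30-18:45.
Wendy ∩ Wiremu ∩ Ana ∩ Ines: 09:00-12:30, 17:30-18:45.
Wendy ∩ Wiremu ∩ Ana ∩ Ines ∩ Rina: 09:00-12:30, 17:30-18:45.
Wendy ∩ Wiremu ∩ Ana ∩ Ines ∩ Rina ∩ Nikolai: 09:00-11:30, 17:30-18:45.
Wendy ∩ Wiremu ∩ Ana ∩ Ines ∩ Rina ∩ Nikolai ∩ Luca: 09:00-11:30, 17:30-18:45.
Those are the intersection windows.
The last common window of at least 30 minutes is 17:30-18:45; a 30-minute meeting can start as late as 18:15 and still end by 18:45.

18:15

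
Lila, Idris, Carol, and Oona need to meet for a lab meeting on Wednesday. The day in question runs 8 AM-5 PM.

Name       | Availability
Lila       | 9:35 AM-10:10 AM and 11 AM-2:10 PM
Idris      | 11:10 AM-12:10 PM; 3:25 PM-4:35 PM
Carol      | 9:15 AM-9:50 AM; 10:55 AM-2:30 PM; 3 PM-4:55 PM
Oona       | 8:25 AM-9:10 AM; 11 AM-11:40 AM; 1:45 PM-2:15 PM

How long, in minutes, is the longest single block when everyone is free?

Lila ∩ Idris: 11:10-12:10.
Lila ∩ Idris ∩ Carol: 11:10-12:10.
Lila ∩ Idris ∩ Carol ∩ Oona: 11:10-11:40.
The longest is 11:10-11:40 at 30 minutes.

30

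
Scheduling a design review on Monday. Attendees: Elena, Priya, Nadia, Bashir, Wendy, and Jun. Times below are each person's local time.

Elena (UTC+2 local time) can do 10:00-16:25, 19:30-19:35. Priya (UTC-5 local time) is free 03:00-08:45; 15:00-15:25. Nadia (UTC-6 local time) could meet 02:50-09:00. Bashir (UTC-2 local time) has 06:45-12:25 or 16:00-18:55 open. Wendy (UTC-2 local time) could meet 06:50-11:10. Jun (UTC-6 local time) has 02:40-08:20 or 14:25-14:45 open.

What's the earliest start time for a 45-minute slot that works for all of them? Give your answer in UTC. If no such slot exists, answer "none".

08:50

Elena in UTC: 08:00-14:25, 17:30-17:35 (subtract 2h to convert from UTC+2).
Priya in UTC: 08:00-13:45, 20:00-20:25 (add 5h to convert from UTC-5).
Nadia in UTC: 08:50-15:00 (add 6h to convert from UTC-6).
Bashir in UTC: 08:45-14:25, 18:00-20:55 (add 2h to convert from UTC-2).
Wendy in UTC: 08:50-13:10 (add 2h to convert from UTC-2).
Jun in UTC: 08:40-14:20, 20:25-20:45 (add 6h to convert from UTC-6).
Elena ∩ Priya: 08:00-13:45.
Elena ∩ Priya ∩ Nadia: 08:50-13:45.
Elena ∩ Priya ∩ Nadia ∩ Bashir: 08:50-13:45.
Elena ∩ Priya ∩ Nadia ∩ Bashir ∩ Wendy: 08:50-13:10.
Elena ∩ Priya ∩ Nadia ∩ Bashir ∩ Wendy ∩ Jun: 08:50-13:10.
The first common window of at least 45 minutes is 08:50-13:10, so the earliest start is 08:50.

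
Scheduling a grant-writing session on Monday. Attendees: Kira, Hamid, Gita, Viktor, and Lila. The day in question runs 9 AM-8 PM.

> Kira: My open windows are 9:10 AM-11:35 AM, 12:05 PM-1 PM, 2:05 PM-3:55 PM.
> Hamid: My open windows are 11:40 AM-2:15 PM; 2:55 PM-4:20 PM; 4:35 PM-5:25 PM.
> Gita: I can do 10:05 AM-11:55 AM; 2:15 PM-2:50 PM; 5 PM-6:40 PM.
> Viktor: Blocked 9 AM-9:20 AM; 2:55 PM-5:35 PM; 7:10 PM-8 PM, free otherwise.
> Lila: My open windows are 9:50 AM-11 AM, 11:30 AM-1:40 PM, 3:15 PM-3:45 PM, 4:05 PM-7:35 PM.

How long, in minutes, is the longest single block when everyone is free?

Kira free: 09:10-11:35, 12:05-13:00, 14:05-15:55.
Hamid free: 11:40-14:15, 14:55-16:20, 16:35-17:25.
Gita free: 10:05-11:55, 14:15-14:50, 17:00-18:40.
Viktor free: 09:20-14:55, 17:35-19:10 (invert busy blocks within the working day).
Lila free: 09:50-11:00, 11:30-13:40, 15:15-15:45, 16:05-19:35.
Kira ∩ Hamid: 12:05-13:00, 14:05-14:15, 14:55-15:55.
Kira ∩ Hamid ∩ Gita: ∅.
Kira ∩ Hamid ∩ Gita ∩ Viktor: ∅.
Kira ∩ Hamid ∩ Gita ∩ Viktor ∩ Lila: ∅.
There is no time when everyone is free.
No common window exists, so the longest block is 0 minutes.

0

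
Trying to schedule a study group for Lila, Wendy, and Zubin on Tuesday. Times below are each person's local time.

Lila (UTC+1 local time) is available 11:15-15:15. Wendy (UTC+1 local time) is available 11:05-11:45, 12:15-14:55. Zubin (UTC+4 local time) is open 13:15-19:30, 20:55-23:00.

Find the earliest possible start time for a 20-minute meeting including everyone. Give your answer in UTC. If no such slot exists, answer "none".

10:15

Lila in UTC: 10:15-14:15 (subtract 1h to convert from UTC+1).
Wendy in UTC: 10:05-10:45, 11:15-13:55 (subtract 1h to convert from UTC+1).
Zubin in UTC: 09:15-15:30, 16:55-19:00 (subtract 4h to convert from UTC+4).
Lila ∩ Wendy: 10:15-10:45, 11:15-13:55.
Lila ∩ Wendy ∩ Zubin: 10:15-10:45, 11:15-13:55.
The first common window of at least 20 minutes is 10:15-10:45, so the earliest start is 10:15.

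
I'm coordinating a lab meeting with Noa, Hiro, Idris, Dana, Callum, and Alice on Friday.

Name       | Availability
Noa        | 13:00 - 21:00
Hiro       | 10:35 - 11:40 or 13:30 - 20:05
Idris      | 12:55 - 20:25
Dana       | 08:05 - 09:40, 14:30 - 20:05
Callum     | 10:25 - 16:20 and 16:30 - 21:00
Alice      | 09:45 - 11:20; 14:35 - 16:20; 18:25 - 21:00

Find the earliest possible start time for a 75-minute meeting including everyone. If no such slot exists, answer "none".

14:35

Noa ∩ Hiro: 13:30-20:05.
Noa ∩ Hiro ∩ Idris: 13:30-20:05.
Noa ∩ Hiro ∩ Idris ∩ Dana: 14:30-20:05.
Noa ∩ Hiro ∩ Idris ∩ Dana ∩ Callum: 14:30-16:20, 16:30-20:05.
Noa ∩ Hiro ∩ Idris ∩ Dana ∩ Callum ∩ Alice: 14:35-16:20, 18:25-20:05.
The first common window of at least 75 minutes is 14:35-16:20, so the earliest start is 14:35.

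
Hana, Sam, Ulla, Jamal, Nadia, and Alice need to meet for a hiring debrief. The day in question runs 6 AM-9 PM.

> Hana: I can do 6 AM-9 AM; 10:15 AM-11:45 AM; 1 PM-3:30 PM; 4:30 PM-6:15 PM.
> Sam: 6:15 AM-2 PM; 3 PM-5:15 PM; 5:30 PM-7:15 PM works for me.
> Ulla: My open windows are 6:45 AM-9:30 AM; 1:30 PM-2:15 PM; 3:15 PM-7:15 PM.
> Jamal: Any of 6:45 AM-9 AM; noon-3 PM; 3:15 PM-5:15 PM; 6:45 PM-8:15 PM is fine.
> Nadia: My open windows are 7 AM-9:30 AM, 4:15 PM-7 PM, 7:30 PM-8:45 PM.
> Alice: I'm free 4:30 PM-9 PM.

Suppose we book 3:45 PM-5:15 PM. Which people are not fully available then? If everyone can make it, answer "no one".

Hana: not fully free for 15:45-17:15. Sam: free for 15:45-17:15. Ulla: free for 15:45-17:15. Jamal: free for 15:45-17:15. Nadia: not fully free for 15:45-17:15. Alice: not fully free for 15:45-17:15.

Alice, Hana, Nadia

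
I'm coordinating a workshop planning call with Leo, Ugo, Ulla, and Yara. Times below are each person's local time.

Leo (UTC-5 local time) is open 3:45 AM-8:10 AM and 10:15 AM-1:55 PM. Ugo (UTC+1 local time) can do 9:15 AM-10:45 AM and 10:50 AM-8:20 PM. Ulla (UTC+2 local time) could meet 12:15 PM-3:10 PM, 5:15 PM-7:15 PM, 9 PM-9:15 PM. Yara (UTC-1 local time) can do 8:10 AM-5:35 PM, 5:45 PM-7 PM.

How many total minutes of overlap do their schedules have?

Leo in UTC: 08:45-13:10, 15:15-18:55 (add 5h to convert from UTC-5).
Ugo in UTC: 08:15-09:45, 09:50-19:20 (subtract 1h to convert from UTC+1).
Ulla in UTC: 10:15-13:10, 15:15-17:15, 19:00-19:15 (subtract 2h to convert from UTC+2).
Yara in UTC: 09:10-18:35, 18:45-20:00 (add 1h to convert from UTC-1).
Leo ∩ Ugo: 08:45-09:45, 09:50-13:10, 15:15-18:55.
Leo ∩ Ugo ∩ Ulla: 10:15-13:10, 15:15-17:15.
Leo ∩ Ugo ∩ Ulla ∩ Yara: 10:15-13:10, 15:15-17:15.
Summing the common windows: 175 + 120 = 295 minutes.

295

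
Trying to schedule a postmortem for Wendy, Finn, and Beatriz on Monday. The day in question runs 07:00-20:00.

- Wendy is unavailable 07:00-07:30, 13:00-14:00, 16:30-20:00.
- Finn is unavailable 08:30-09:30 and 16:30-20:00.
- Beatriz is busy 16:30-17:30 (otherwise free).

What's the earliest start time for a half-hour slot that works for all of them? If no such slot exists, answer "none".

07:30

Wendy free: 07:30-13:00, 14:00-16:30 (invert busy blocks within the working day).
Finn free: 07:00-08:30, 09:30-16:30 (invert busy blocks within the working day).
Beatriz free: 07:00-16:30, 17:30-20:00 (invert busy blocks within the working day).
Wendy ∩ Finn: 07:30-08:30, 09:30-13:00, 14:00-16:30.
Wendy ∩ Finn ∩ Beatriz: 07:30-08:30, 09:30-13:00, 14:00-16:30.
The first common window of at least 30 minutes is 07:30-08:30, so the earliest start is 07:30.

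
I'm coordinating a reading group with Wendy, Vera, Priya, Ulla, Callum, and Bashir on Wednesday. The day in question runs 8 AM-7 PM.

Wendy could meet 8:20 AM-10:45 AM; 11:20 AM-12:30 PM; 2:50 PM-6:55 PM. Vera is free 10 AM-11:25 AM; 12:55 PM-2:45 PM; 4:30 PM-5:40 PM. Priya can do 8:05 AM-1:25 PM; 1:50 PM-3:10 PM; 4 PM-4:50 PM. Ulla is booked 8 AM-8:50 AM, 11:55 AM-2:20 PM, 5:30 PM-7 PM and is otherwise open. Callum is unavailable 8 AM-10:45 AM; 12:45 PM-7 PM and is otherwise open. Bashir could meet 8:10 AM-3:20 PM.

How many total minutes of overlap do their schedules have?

5

Wendy free: 08:20-10:45, 11:20-12:30, 14:50-18:55.
Vera free: 10:00-11:25, 12:55-14:45, 16:30-17:40.
Priya free: 08:05-13:25, 13:50-15:10, 16:00-16:50.
Ulla free: 08:50-11:55, 14:20-17:30 (invert busy blocks within the working day).
Callum free: 10:45-12:45 (invert busy blocks within the working day).
Bashir free: 08:10-15:20.
Wendy ∩ Vera: 10:00-10:45, 11:20-11:25, 16:30-17:40.
Wendy ∩ Vera ∩ Priya: 10:00-10:45, 11:20-11:25, 16:30-16:50.
Wendy ∩ Vera ∩ Priya ∩ Ulla: 10:00-10:45, 11:20-11:25, 16:30-16:50.
Wendy ∩ Vera ∩ Priya ∩ Ulla ∩ Callum: 11:20-11:25.
Wendy ∩ Vera ∩ Priya ∩ Ulla ∩ Callum ∩ Bashir: 11:20-11:25.
Those are the intersection windows.
That's a single block of 5 minutes.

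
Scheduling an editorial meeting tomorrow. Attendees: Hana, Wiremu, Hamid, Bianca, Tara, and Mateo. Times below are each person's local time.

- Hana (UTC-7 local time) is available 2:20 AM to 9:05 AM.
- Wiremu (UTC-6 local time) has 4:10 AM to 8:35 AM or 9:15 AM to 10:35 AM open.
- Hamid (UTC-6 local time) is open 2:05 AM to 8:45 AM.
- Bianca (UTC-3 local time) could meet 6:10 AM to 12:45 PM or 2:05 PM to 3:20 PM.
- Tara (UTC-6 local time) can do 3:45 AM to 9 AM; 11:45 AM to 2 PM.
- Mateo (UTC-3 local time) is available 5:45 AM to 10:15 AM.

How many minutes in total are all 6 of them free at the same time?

185

Hana in UTC: 09:20-16:05 (add 7h to convert from UTC-7).
Wiremu in UTC: 10:10-14:35, 15:15-16:35 (add 6h to convert from UTC-6).
Hamid in UTC: 08:05-14:45 (add 6h to convert from UTC-6).
Bianca in UTC: 09:10-15:45, 17:05-18:20 (add 3h to convert from UTC-3).
Tara in UTC: 09:45-15:00, 17:45-20:00 (add 6h to convert from UTC-6).
Mateo in UTC: 08:45-13:15 (add 3h to convert from UTC-3).
Hana ∩ Wiremu: 10:10-14:35, 15:15-16:05.
Hana ∩ Wiremu ∩ Hamid: 10:10-14:35.
Hana ∩ Wiremu ∩ Hamid ∩ Bianca: 10:10-14:35.
Hana ∩ Wiremu ∩ Hamid ∩ Bianca ∩ Tara: 10:10-14:35.
Hana ∩ Wiremu ∩ Hamid ∩ Bianca ∩ Tara ∩ Mateo: 10:10-13:15.
That's a single block of 185 minutes.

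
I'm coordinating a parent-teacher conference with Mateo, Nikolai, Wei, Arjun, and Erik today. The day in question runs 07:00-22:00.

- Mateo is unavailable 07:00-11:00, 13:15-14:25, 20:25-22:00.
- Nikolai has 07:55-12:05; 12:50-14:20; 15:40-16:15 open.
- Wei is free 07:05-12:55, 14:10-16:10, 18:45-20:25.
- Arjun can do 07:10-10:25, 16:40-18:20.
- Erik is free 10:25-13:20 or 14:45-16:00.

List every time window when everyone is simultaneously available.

none

Mateo free: 11:00-13:15, 14:25-20:25 (invert busy blocks within the working day).
Nikolai free: 07:55-12:05, 12:50-14:20, 15:40-16:15.
Wei free: 07:05-12:55, 14:10-16:10, 18:45-20:25.
Arjun free: 07:10-10:25, 16:40-18:20.
Erik free: 10:25-13:20, 14:45-16:00.
Mateo ∩ Nikolai: 11:00-12:05, 12:50-13:15, 15:40-16:15.
Mateo ∩ Nikolai ∩ Wei: 11:00-12:05, 12:50-12:55, 15:40-16:10.
Mateo ∩ Nikolai ∩ Wei ∩ Arjun: ∅.
Mateo ∩ Nikolai ∩ Wei ∩ Arjun ∩ Erik: ∅.
There is no time when everyone is free.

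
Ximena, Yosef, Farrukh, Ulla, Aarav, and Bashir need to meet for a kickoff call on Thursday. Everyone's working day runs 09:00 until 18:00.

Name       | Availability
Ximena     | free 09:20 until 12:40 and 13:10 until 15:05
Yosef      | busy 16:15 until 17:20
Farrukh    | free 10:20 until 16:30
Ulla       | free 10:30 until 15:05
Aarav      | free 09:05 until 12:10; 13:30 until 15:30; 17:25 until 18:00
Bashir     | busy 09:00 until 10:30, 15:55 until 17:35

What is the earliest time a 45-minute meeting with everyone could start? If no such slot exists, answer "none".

10:30

Ximena free: 09:20-12:40, 13:10-15:05.
Yosef free: 09:00-16:15, 17:20-18:00 (invert busy blocks within the working day).
Farrukh free: 10:20-16:30.
Ulla free: 10:30-15:05.
Aarav free: 09:05-12:10, 13:30-15:30, 17:25-18:00.
Bashir free: 10:30-15:55, 17:35-18:00 (invert busy blocks within the working day).
Ximena ∩ Yosef: 09:20-12:40, 13:10-15:05.
Ximena ∩ Yosef ∩ Farrukh: 10:20-12:40, 13:10-15:05.
Ximena ∩ Yosef ∩ Farrukh ∩ Ulla: 10:30-12:40, 13:10-15:05.
Ximena ∩ Yosef ∩ Farrukh ∩ Ulla ∩ Aarav: 10:30-12:10, 13:30-15:05.
Ximena ∩ Yosef ∩ Farrukh ∩ Ulla ∩ Aarav ∩ Bashir: 10:30-12:10, 13:30-15:05.
The first common window of at least 45 minutes is 10:30-12:10, so the earliest start is 10:30.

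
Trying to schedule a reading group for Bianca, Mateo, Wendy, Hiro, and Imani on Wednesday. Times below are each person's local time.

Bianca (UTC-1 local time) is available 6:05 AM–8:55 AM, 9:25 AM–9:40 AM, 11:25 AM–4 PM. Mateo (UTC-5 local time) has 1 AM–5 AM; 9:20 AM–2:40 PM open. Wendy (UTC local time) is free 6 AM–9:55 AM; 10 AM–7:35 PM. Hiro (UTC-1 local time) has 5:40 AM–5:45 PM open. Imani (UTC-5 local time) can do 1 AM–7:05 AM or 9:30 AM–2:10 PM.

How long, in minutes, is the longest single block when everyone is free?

Bianca in UTC: 07:05-09:55, 10:25-10:40, 12:25-17:00 (add 1h to convert from UTC-1).
Mateo in UTC: 06:00-10:00, 14:20-19:40 (add 5h to convert from UTC-5).
Wendy in UTC: 06:00-09:55, 10:00-19:35.
Hiro in UTC: 06:40-18:45 (add 1h to convert from UTC-1).
Imani in UTC: 06:00-12:05, 14:30-19:10 (add 5h to convert from UTC-5).
Bianca ∩ Mateo: 07:05-09:55, 14:20-17:00.
Bianca ∩ Mateo ∩ Wendy: 07:05-09:55, 14:20-17:00.
Bianca ∩ Mateo ∩ Wendy ∩ Hiro: 07:05-09:55, 14:20-17:00.
Bianca ∩ Mateo ∩ Wendy ∩ Hiro ∩ Imani: 07:05-09:55, 14:30-17:00.
So the common availability across everyone is 07:05-09:55, 14:30-17:00.
The longest is 07:05-09:55 at 170 minutes.

170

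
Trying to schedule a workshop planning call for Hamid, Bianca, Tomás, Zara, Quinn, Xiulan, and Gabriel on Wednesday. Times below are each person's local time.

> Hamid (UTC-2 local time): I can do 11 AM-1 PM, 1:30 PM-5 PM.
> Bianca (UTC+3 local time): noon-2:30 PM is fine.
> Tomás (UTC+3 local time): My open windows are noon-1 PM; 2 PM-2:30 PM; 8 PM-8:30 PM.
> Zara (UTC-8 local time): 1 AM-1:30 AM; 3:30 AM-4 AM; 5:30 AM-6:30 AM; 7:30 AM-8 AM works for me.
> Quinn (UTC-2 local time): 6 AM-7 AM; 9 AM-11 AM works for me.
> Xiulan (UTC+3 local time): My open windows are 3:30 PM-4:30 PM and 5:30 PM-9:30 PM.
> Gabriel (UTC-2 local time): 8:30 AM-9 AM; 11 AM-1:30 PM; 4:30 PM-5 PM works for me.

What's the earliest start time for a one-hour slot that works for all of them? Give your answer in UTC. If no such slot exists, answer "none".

none

Hamid in UTC: 13:00-15:00, 15:30-19:00 (add 2h to convert from UTC-2).
Bianca in UTC: 09:00-11:30 (subtract 3h to convert from UTC+3).
Tomás in UTC: 09:00-10:00, 11:00-11:30, 17:00-17:30 (subtract 3h to convert from UTC+3).
Zara in UTC: 09:00-09:30, 11:30-12:00, 13:30-14:30, 15:30-16:00 (add 8h to convert from UTC-8).
Quinn in UTC: 08:00-09:00, 11:00-13:00 (add 2h to convert from UTC-2).
Xiulan in UTC: 12:30-13:30, 14:30-18:30 (subtract 3h to convert from UTC+3).
Gabriel in UTC: 10:30-11:00, 13:00-15:30, 18:30-19:00 (add 2h to convert from UTC-2).
Hamid ∩ Bianca: ∅.
Hamid ∩ Bianca ∩ Tomás: ∅.
Hamid ∩ Bianca ∩ Tomás ∩ Zara: ∅.
Hamid ∩ Bianca ∩ Tomás ∩ Zara ∩ Quinn: ∅.
Hamid ∩ Bianca ∩ Tomás ∩ Zara ∩ Quinn ∩ Xiulan: ∅.
Hamid ∩ Bianca ∩ Tomás ∩ Zara ∩ Quinn ∩ Xiulan ∩ Gabriel: ∅.
There is no time when everyone is free.
No common window is at least 60 minutes long.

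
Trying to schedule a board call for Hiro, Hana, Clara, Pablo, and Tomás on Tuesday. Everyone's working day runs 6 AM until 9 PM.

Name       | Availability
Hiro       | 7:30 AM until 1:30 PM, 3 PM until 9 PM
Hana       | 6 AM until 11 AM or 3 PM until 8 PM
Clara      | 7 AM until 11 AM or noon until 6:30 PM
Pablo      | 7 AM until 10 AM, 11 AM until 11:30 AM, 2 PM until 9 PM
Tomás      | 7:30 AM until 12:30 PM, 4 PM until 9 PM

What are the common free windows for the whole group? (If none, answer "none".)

07:30-10:00, 16:00-18:30

Hiro ∩ Hana: 07:30-11:00, 15:00-20:00.
Hiro ∩ Hana ∩ Clara: 07:30-11:00, 15:00-18:30.
Hiro ∩ Hana ∩ Clara ∩ Pablo: 07:30-10:00, 15:00-18:30.
Hiro ∩ Hana ∩ Clara ∩ Pablo ∩ Tomás: 07:30-10:00, 16:00-18:30.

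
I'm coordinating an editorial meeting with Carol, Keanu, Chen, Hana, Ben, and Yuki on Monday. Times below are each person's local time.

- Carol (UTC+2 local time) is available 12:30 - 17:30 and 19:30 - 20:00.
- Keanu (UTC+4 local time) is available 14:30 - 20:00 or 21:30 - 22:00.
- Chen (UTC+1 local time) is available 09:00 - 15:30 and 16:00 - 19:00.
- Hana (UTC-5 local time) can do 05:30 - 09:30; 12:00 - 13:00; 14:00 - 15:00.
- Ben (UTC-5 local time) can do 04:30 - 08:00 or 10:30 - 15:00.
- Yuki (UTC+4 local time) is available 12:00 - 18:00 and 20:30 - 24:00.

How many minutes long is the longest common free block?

Carol in UTC: 10:30-15:30, 17:30-18:00 (subtract 2h to convert from UTC+2).
Keanu in UTC: 10:30-16:00, 17:30-18:00 (subtract 4h to convert from UTC+4).
Chen in UTC: 08:00-14:30, 15:00-18:00 (subtract 1h to convert from UTC+1).
Hana in UTC: 10:30-14:30, 17:00-18:00, 19:00-20:00 (add 5h to convert from UTC-5).
Ben in UTC: 09:30-13:00, 15:30-20:00 (add 5h to convert from UTC-5).
Yuki in UTC: 08:00-14:00, 16:30-20:00 (subtract 4h to convert from UTC+4).
Carol ∩ Keanu: 10:30-15:30, 17:30-18:00.
Carol ∩ Keanu ∩ Chen: 10:30-14:30, 15:00-15:30, 17:30-18:00.
Carol ∩ Keanu ∩ Chen ∩ Hana: 10:30-14:30, 17:30-18:00.
Carol ∩ Keanu ∩ Chen ∩ Hana ∩ Ben: 10:30-13:00, 17:30-18:00.
Carol ∩ Keanu ∩ Chen ∩ Hana ∩ Ben ∩ Yuki: 10:30-13:00, 17:30-18:00.
The longest is 10:30-13:00 at 150 minutes.

150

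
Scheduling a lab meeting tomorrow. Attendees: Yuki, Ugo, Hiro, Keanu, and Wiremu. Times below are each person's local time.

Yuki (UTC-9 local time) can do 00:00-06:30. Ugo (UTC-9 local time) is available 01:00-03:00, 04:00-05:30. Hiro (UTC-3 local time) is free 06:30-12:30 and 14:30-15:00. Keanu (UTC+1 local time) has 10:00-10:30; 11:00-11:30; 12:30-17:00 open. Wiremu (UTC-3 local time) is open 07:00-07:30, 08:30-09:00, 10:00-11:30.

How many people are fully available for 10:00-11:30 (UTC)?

3

Yuki in UTC: 09:00-15:30 (add 9h to convert from UTC-9).
Ugo in UTC: 10:00-12:00, 13:00-14:30 (add 9h to convert from UTC-9).
Hiro in UTC: 09:30-15:30, 17:30-18:00 (add 3h to convert from UTC-3).
Keanu in UTC: 09:00-09:30, 10:00-10:30, 11:30-16:00 (subtract 1h to convert from UTC+1).
Wiremu in UTC: 10:00-10:30, 11:30-12:00, 13:00-14:30 (add 3h to convert from UTC-3).
Yuki, Ugo, and Hiro can make the full 10:00-11:30 slot — that's 3.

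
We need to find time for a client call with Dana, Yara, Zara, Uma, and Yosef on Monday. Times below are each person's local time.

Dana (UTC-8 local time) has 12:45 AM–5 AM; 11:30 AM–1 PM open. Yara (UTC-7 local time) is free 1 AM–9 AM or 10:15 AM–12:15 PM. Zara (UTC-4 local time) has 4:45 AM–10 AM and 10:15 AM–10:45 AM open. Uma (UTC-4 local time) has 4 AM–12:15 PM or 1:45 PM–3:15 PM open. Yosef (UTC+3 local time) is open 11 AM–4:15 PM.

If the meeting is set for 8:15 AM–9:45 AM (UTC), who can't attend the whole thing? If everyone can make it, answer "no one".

Dana, Zara

Dana in UTC: 08:45-13:00, 19:30-21:00 (add 8h to convert from UTC-8).
Yara in UTC: 08:00-16:00, 17:15-19:15 (add 7h to convert from UTC-7).
Zara in UTC: 08:45-14:00, 14:15-14:45 (add 4h to convert from UTC-4).
Uma in UTC: 08:00-16:15, 17:45-19:15 (add 4h to convert from UTC-4).
Yosef in UTC: 08:00-13:15 (subtract 3h to convert from UTC+3).
Dana: not fully free for 08:15-09:45. Yara: free for 08:15-09:45. Zara: not fully free for 08:15-09:45. Uma: free for 08:15-09:45. Yosef: free for 08:15-09:45.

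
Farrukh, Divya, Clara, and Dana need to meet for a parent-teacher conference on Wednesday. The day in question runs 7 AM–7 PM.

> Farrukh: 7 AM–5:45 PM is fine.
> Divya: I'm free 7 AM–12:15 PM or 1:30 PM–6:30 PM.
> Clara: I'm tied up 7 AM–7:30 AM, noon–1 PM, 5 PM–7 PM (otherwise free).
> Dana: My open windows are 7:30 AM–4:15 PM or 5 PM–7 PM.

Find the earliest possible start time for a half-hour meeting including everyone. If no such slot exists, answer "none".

Farrukh free: 07:00-17:45.
Divya free: 07:00-12:15, 13:30-18:30.
Clara free: 07:30-12:00, 13:00-17:00 (invert busy blocks within the working day).
Dana free: 07:30-16:15, 17:00-19:00.
Farrukh ∩ Divya: 07:00-12:15, 13:30-17:45.
Farrukh ∩ Divya ∩ Clara: 07:30-12:00, 13:30-17:00.
Farrukh ∩ Divya ∩ Clara ∩ Dana: 07:30-12:00, 13:30-16:15.
So the common availability across everyone is 07:30-12:00, 13:30-16:15.
The first common window of at least 30 minutes is 07:30-12:00, so the earliest start is 07:30.

07:30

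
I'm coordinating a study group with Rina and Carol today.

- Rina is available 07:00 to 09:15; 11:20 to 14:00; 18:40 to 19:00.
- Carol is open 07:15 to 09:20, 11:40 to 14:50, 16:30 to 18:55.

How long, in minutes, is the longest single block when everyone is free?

Rina ∩ Carol: 07:15-09:15, 11:40-14:00, 18:40-18:55.
So the common availability across everyone is 07:15-09:15, 11:40-14:00, 18:40-18:55.
The longest is 11:40-14:00 at 140 minutes.

140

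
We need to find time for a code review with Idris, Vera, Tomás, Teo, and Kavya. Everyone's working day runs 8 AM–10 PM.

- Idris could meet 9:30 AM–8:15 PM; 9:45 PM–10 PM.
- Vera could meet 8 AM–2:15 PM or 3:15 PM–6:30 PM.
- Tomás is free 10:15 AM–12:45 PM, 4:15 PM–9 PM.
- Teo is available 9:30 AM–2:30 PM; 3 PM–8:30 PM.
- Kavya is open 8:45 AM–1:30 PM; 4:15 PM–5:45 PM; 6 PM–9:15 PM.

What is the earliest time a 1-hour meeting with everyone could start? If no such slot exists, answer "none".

10:15

Idris ∩ Vera: 09:30-14:15, 15:15-18:30.
Idris ∩ Vera ∩ Tomás: 10:15-12:45, 16:15-18:30.
Idris ∩ Vera ∩ Tomás ∩ Teo: 10:15-12:45, 16:15-18:30.
Idris ∩ Vera ∩ Tomás ∩ Teo ∩ Kavya: 10:15-12:45, 16:15-17:45, 18:00-18:30.
So the common availability across everyone is 10:15-12:45, 16:15-17:45, 18:00-18:30.
The first common window of at least 60 minutes is 10:15-12:45, so the earliest start is 10:15.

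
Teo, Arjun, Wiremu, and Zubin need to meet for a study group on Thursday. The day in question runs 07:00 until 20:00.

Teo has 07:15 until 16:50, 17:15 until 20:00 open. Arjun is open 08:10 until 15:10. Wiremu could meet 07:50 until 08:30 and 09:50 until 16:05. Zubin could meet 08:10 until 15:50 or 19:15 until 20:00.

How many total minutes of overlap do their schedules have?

340

Teo ∩ Arjun: 08:10-15:10.
Teo ∩ Arjun ∩ Wiremu: 08:10-08:30, 09:50-15:10.
Teo ∩ Arjun ∩ Wiremu ∩ Zubin: 08:10-08:30, 09:50-15:10.
So the common availability across everyone is 08:10-08:30, 09:50-15:10.
Summing the common windows: 20 + 320 = 340 minutes.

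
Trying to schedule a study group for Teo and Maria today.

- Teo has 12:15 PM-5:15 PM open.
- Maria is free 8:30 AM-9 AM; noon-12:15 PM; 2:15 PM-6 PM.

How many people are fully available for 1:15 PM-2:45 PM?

1

Teo can make the full 13:15-14:45 slot — that's 1.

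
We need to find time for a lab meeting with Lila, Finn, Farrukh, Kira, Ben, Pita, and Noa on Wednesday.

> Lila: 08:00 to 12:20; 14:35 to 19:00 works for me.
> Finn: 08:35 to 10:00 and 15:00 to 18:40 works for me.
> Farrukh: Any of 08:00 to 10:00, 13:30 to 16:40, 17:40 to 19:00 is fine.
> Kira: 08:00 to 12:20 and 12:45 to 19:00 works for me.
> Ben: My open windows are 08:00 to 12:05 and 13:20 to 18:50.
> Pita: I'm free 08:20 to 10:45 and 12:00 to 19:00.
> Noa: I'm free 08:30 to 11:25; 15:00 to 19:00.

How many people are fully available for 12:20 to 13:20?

1

Pita can make the full 12:20-13:20 slot — that's 1.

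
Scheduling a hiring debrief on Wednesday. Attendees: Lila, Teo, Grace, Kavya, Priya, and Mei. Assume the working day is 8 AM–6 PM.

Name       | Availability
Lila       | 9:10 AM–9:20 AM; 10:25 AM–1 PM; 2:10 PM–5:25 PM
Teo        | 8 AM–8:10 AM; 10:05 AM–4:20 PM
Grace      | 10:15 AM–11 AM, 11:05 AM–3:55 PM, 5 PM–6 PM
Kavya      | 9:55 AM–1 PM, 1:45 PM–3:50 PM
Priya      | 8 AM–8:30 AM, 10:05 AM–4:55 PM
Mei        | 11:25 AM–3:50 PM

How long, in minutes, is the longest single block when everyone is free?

Lila ∩ Teo: 10:25-13:00, 14:10-16:20.
Lila ∩ Teo ∩ Grace: 10:25-11:00, 11:05-13:00, 14:10-15:55.
Lila ∩ Teo ∩ Grace ∩ Kavya: 10:25-11:00, 11:05-13:00, 14:10-15:50.
Lila ∩ Teo ∩ Grace ∩ Kavya ∩ Priya: 10:25-11:00, 11:05-13:00, 14:10-15:50.
Lila ∩ Teo ∩ Grace ∩ Kavya ∩ Priya ∩ Mei: 11:25-13:00, 14:10-15:50.
The longest is 14:10-15:50 at 100 minutes.

100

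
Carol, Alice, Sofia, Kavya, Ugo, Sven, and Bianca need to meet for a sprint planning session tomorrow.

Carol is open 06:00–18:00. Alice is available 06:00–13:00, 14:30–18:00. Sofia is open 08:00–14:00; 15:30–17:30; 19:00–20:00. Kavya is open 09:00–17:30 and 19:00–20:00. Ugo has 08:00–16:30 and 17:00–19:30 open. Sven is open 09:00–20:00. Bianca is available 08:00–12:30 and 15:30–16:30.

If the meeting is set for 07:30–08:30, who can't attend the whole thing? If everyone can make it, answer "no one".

Bianca, Kavya, Sofia, Sven, Ugo

Carol: free for 07:30-08:30. Alice: free for 07:30-08:30. Sofia: not fully free for 07:30-08:30. Kavya: not fully free for 07:30-08:30. Ugo: not fully free for 07:30-08:30. Sven: not fully free for 07:30-08:30. Bianca: not fully free for 07:30-08:30.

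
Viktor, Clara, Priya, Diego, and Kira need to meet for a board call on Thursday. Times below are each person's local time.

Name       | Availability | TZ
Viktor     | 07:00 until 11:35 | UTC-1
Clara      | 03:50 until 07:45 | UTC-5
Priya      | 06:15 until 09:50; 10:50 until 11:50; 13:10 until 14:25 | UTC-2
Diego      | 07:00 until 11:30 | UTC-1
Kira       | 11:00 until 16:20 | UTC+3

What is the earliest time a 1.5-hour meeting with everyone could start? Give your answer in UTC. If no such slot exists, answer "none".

08:50

Viktor in UTC: 08:00-12:35 (add 1h to convert from UTC-1).
Clara in UTC: 08:50-12:45 (add 5h to convert from UTC-5).
Priya in UTC: 08:15-11:50, 12:50-13:50, 15:10-16:25 (add 2h to convert from UTC-2).
Diego in UTC: 08:00-12:30 (add 1h to convert from UTC-1).
Kira in UTC: 08:00-13:20 (subtract 3h to convert from UTC+3).
Viktor ∩ Clara: 08:50-12:35.
Viktor ∩ Clara ∩ Priya: 08:50-11:50.
Viktor ∩ Clara ∩ Priya ∩ Diego: 08:50-11:50.
Viktor ∩ Clara ∩ Priya ∩ Diego ∩ Kira: 08:50-11:50.
The first common window of at least 90 minutes is 08:50-11:50, so the earliest start is 08:50.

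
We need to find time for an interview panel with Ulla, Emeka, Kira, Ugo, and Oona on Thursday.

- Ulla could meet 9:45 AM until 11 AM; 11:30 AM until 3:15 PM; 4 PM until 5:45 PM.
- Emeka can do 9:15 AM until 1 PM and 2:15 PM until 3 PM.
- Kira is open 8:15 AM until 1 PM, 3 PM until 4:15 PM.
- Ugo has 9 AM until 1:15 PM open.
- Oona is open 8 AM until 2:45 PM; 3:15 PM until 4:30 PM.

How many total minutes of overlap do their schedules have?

165

Ulla ∩ Emeka: 09:45-11:00, 11:30-13:00, 14:15-15:00.
Ulla ∩ Emeka ∩ Kira: 09:45-11:00, 11:30-13:00.
Ulla ∩ Emeka ∩ Kira ∩ Ugo: 09:45-11:00, 11:30-13:00.
Ulla ∩ Emeka ∩ Kira ∩ Ugo ∩ Oona: 09:45-11:00, 11:30-13:00.
So the common availability across everyone is 09:45-11:00, 11:30-13:00.
Summing the common windows: 75 + 90 = 165 minutes.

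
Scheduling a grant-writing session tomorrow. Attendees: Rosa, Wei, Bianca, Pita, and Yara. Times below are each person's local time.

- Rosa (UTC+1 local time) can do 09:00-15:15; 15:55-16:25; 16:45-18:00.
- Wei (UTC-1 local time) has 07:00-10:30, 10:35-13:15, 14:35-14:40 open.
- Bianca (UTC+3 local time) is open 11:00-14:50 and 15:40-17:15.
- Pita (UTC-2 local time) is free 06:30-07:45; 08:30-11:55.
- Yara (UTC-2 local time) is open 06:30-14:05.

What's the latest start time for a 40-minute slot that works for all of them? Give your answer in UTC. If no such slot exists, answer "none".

13:15

Rosa in UTC: 08:00-14:15, 14:55-15:25, 15:45-17:00 (subtract 1h to convert from UTC+1).
Wei in UTC: 08:00-11:30, 11:35-14:15, 15:35-15:40 (add 1h to convert from UTC-1).
Bianca in UTC: 08:00-11:50, 12:40-14:15 (subtract 3h to convert from UTC+3).
Pita in UTC: 08:30-09:45, 10:30-13:55 (add 2h to convert from UTC-2).
Yara in UTC: 08:30-16:05 (add 2h to convert from UTC-2).
Rosa ∩ Wei: 08:00-11:30, 11:35-14:15.
Rosa ∩ Wei ∩ Bianca: 08:00-11:30, 11:35-11:50, 12:40-14:15.
Rosa ∩ Wei ∩ Bianca ∩ Pita: 08:30-09:45, 10:30-11:30, 11:35-11:50, 12:40-13:55.
Rosa ∩ Wei ∩ Bianca ∩ Pita ∩ Yara: 08:30-09:45, 10:30-11:30, 11:35-11:50, 12:40-13:55.
So the common availability across everyone is 08:30-09:45, 10:30-11:30, 11:35-11:50, 12:40-13:55.
The last common window of at least 40 minutes is 12:40-13:55; a 40-minute meeting can start as late as 13:15 and still end by 13:55.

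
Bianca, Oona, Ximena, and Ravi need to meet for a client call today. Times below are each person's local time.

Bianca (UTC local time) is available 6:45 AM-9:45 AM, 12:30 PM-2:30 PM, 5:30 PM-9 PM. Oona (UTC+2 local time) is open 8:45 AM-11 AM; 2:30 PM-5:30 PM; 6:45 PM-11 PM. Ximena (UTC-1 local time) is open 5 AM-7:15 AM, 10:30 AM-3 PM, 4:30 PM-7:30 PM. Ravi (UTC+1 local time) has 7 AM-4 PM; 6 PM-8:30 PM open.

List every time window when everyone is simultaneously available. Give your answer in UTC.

06:45-08:15, 12:30-14:30, 17:30-19:30

Bianca in UTC: 06:45-09:45, 12:30-14:30, 17:30-21:00.
Oona in UTC: 06:45-09:00, 12:30-15:30, 16:45-21:00 (subtract 2h to convert from UTC+2).
Ximena in UTC: 06:00-08:15, 11:30-16:00, 17:30-20:30 (add 1h to convert from UTC-1).
Ravi in UTC: 06:00-15:00, 17:00-19:30 (subtract 1h to convert from UTC+1).
Bianca ∩ Oona: 06:45-09:00, 12:30-14:30, 17:30-21:00.
Bianca ∩ Oona ∩ Ximena: 06:45-08:15, 12:30-14:30, 17:30-20:30.
Bianca ∩ Oona ∩ Ximena ∩ Ravi: 06:45-08:15, 12:30-14:30, 17:30-19:30.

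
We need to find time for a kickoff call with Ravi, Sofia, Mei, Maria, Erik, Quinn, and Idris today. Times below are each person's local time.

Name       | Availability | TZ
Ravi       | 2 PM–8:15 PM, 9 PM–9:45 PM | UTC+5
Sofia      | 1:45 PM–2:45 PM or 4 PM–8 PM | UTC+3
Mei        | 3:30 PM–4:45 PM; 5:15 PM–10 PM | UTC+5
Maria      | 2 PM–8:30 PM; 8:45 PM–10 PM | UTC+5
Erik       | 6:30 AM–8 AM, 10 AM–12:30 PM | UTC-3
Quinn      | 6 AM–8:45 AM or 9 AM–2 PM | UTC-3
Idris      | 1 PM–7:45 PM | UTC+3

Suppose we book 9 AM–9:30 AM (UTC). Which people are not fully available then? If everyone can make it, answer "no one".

Ravi in UTC: 09:00-15:15, 16:00-16:45 (subtract 5h to convert from UTC+5).
Sofia in UTC: 10:45-11:45, 13:00-17:00 (subtract 3h to convert from UTC+3).
Mei in UTC: 10:30-11:45, 12:15-17:00 (subtract 5h to convert from UTC+5).
Maria in UTC: 09:00-15:30, 15:45-17:00 (subtract 5h to convert from UTC+5).
Erik in UTC: 09:30-11:00, 13:00-15:30 (add 3h to convert from UTC-3).
Quinn in UTC: 09:00-11:45, 12:00-17:00 (add 3h to convert from UTC-3).
Idris in UTC: 10:00-16:45 (subtract 3h to convert from UTC+3).
Ravi: free for 09:00-09:30. Sofia: not fully free for 09:00-09:30. Mei: not fully free for 09:00-09:30. Maria: free for 09:00-09:30. Erik: not fully free for 09:00-09:30. Quinn: free for 09:00-09:30. Idris: not fully free for 09:00-09:30.

Erik, Idris, Mei, Sofia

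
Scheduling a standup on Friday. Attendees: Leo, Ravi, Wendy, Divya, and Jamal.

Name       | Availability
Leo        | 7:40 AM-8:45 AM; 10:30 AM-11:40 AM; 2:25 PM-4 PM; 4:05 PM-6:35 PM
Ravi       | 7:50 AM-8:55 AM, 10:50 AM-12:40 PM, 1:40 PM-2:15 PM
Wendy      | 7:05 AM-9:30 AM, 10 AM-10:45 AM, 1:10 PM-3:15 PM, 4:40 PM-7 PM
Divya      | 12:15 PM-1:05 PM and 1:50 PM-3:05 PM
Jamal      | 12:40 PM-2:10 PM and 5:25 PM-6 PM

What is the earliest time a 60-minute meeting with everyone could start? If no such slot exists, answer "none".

Leo ∩ Ravi: 07:50-08:45, 10:50-11:40.
Leo ∩ Ravi ∩ Wendy: 07:50-08:45.
Leo ∩ Ravi ∩ Wendy ∩ Divya: ∅.
Leo ∩ Ravi ∩ Wendy ∩ Divya ∩ Jamal: ∅.
There is no time when everyone is free.
No common window is at least 60 minutes long.

none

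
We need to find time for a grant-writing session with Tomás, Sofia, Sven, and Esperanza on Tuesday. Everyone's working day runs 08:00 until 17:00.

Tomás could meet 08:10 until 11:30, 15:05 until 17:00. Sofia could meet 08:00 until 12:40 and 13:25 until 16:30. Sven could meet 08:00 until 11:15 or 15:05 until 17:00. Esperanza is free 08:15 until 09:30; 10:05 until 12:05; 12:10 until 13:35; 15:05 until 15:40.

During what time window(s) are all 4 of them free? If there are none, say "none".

Tomás ∩ Sofia: 08:10-11:30, 15:05-16:30.
Tomás ∩ Sofia ∩ Sven: 08:10-11:15, 15:05-16:30.
Tomás ∩ Sofia ∩ Sven ∩ Esperanza: 08:15-09:30, 10:05-11:15, 15:05-15:40.

08:15-09:30, 10:05-11:15, 15:05-15:40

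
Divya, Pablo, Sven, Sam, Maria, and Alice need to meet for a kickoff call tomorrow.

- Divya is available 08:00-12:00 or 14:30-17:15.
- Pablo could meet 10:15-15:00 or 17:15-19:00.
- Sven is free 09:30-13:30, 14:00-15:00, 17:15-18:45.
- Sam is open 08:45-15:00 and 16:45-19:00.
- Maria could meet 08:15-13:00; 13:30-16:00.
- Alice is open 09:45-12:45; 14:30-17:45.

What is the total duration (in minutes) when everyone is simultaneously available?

Divya ∩ Pablo: 10:15-12:00, 14:30-15:00.
Divya ∩ Pablo ∩ Sven: 10:15-12:00, 14:30-15:00.
Divya ∩ Pablo ∩ Sven ∩ Sam: 10:15-12:00, 14:30-15:00.
Divya ∩ Pablo ∩ Sven ∩ Sam ∩ Maria: 10:15-12:00, 14:30-15:00.
Divya ∩ Pablo ∩ Sven ∩ Sam ∩ Maria ∩ Alice: 10:15-12:00, 14:30-15:00.
Summing the common windows: 105 + 30 = 135 minutes.

135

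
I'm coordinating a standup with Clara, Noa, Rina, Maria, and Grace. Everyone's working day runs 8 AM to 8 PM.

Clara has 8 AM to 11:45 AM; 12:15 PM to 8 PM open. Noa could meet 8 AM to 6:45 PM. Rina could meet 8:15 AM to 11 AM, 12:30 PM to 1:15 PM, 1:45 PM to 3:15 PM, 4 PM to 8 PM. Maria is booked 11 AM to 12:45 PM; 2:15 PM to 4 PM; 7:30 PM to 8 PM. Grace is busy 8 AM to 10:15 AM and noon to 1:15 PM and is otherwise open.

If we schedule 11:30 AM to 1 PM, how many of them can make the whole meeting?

1

Clara free: 08:00-11:45, 12:15-20:00.
Noa free: 08:00-18:45.
Rina free: 08:15-11:00, 12:30-13:15, 13:45-15:15, 16:00-20:00.
Maria free: 08:00-11:00, 12:45-14:15, 16:00-19:30 (invert busy blocks within the working day).
Grace free: 10:15-12:00, 13:15-20:00 (invert busy blocks within the working day).
Noa can make the full 11:30-13:00 slot — that's 1.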